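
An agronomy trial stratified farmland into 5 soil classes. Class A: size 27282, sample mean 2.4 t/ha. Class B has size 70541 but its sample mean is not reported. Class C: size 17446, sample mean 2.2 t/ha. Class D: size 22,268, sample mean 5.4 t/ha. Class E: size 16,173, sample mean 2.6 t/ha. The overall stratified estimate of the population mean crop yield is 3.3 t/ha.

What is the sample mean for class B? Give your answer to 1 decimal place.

Σ Nₕx̄ₕ = N·μ, so 70541·x̄_B = 153710·3.3 − (27282·2.4 + 17446·2.2 + 22268·5.4 + 16173·2.6).
= 507243 − 266155 = 241088.
x̄_B = 241088 / 70541 = 3.418... → 3.4.

3.4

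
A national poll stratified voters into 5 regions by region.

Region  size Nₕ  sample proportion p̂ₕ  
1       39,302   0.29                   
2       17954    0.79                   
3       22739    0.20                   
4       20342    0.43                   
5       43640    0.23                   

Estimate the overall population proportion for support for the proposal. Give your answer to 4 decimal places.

0.3397

Wₕ = Nₕ/N with N = 143977: 0.2730, 0.1247, 0.1579, 0.1413, 0.3031.
p̂_st = 0.2730·0.29 + 0.1247·0.79 + 0.1579·0.20 + 0.1413·0.43 + 0.3031·0.23 ≈ 0.339730... → 0.3397.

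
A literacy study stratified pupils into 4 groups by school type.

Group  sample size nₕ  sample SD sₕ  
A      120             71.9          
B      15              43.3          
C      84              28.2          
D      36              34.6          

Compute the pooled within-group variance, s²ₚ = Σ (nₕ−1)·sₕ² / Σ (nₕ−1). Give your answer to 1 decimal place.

A: (120−1)·71.9² = 119·5169.61 = 615183.59
B: (15−1)·43.3² = 14·1874.89 = 26248.46
C: (84−1)·28.2² = 83·795.24 = 66004.92
D: (36−1)·34.6² = 35·1197.16 = 41900.6
Numerator = 749337.57; denominator = Σ(nₕ−1) = 251.
s²ₚ = 749337.57/251 = 2985.409... → 2985.4.

2985.4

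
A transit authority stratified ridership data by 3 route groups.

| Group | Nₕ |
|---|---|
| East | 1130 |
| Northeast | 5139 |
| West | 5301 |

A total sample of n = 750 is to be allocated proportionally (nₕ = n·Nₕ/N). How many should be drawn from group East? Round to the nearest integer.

Share of group East = 1130/11570 = 0.09767.
Allocate 750 × 0.09767 = 73.250... → 73.

73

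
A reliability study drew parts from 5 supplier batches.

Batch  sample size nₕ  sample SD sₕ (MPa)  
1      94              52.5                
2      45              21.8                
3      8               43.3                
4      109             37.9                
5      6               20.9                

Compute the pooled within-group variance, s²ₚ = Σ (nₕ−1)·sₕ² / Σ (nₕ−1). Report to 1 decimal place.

1742.0

Degrees of freedom: 93 + 44 + 7 + 108 + 5 = 257.
Σ(nₕ−1)sₕ² = 93·2756.25 + 44·475.24 + 7·1874.89 + 108·1436.41 + 5·436.81 = 447682.37.
s²ₚ = 447682.37 / 257 = 1741.955... → 1742.0.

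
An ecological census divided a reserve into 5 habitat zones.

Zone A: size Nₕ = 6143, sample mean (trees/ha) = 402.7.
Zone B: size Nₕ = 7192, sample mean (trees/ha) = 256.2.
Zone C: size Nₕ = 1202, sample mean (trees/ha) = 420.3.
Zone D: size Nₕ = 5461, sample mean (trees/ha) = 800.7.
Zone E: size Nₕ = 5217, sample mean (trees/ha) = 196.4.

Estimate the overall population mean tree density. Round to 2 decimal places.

N = 6143 + 7192 + 1202 + 5461 + 5217 = 25215.
Weight each subgroup mean by Nₕ/N and sum.
Σ Nₕx̄ₕ = 6143·402.7 + 7192·256.2 + 1202·420.3 + 5461·800.7 + 5217·196.4 = 2473786.1 + 1842590.4 + 505200.6 + 4372622.7 + 1024618.8 = 10218818.6.
Divide by N: 10218818.6 / 25215 = 405.2674... → 405.27.

405.27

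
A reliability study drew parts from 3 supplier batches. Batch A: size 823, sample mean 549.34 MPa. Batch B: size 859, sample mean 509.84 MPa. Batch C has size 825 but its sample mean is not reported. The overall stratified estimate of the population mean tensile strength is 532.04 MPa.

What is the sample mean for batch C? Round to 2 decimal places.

537.90

Σ Nₕx̄ₕ = N·μ, so 825·x̄_C = 2507·532.04 − (823·549.34 + 859·509.84).
= 1333824.28 − 890059.38 = 443764.9.
x̄_C = 443764.9 / 825 = 537.8968... → 537.90.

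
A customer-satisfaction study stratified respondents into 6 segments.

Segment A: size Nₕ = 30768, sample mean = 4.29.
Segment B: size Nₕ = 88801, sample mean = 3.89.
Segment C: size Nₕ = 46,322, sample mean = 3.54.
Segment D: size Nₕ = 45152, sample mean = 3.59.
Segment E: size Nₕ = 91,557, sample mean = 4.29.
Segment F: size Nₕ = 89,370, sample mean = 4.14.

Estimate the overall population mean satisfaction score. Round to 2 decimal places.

N = 30768 + 88801 + 46322 + 45152 + 91557 + 89370 = 391970.
The stratified mean weights each stratum mean by its population share Nₕ/N.
Σ Nₕx̄ₕ = 30768·4.29 + 88801·3.89 + 46322·3.54 + 45152·3.59 + 91557·4.29 + 89370·4.14 = 131994.72 + 345435.89 + 163979.88 + 162095.68 + 392779.53 + 369991.8 = 1566277.5.
Divide by N: 1566277.5 / 391970 = 3.9959... → 4.00.

4.00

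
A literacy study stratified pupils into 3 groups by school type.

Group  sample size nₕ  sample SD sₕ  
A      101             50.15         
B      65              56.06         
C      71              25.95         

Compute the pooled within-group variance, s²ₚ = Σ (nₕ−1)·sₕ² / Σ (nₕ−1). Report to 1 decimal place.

2135.8

Degrees of freedom: 100 + 64 + 70 = 234.
Σ(nₕ−1)sₕ² = 100·2515.0225 + 64·3142.7236 + 70·673.4025 = 499774.7354.
s²ₚ = 499774.7354 / 234 = 2135.789... → 2135.8.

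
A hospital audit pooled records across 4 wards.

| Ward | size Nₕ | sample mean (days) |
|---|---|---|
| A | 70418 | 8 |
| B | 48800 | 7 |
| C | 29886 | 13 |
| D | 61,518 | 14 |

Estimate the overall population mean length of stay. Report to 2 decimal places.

N = 70418 + 48800 + 29886 + 61518 = 210622.
Overall mean = Σ (Nₕ/N)·x̄ₕ — weight by population share, not a simple average.
Σ Nₕx̄ₕ = 70418·8 + 48800·7 + 29886·13 + 61518·14 = 563344 + 341600 + 388518 + 861252 = 2154714.
Divide by N: 2154714 / 210622 = 10.2302... → 10.23.

10.23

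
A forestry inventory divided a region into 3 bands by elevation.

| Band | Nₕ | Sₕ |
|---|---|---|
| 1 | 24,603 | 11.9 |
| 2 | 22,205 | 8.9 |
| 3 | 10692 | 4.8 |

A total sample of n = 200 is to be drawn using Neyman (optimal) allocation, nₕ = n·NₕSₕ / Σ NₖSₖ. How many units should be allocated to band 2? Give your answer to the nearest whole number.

1: NₕSₕ = 24603·11.9 = 292775.7
2: NₕSₕ = 22205·8.9 = 197624.5
3: NₕSₕ = 10692·4.8 = 51321.6
Σ NₕSₕ = 541721.8.
n_2 = 200·197624.5/541721.8 = 72.962... → 73.

73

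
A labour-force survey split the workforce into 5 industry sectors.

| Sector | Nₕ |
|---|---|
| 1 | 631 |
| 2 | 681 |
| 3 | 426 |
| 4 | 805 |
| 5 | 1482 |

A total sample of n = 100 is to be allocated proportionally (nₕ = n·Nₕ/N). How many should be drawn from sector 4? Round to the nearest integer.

20

N = 631 + 681 + 426 + 805 + 1482 = 4025.
n_4 = 100·805/4025 = 20 → 20.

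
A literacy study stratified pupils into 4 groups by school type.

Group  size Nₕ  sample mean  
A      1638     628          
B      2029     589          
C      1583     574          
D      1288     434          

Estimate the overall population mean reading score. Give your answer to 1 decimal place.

564.6

x̄_st = (Σ Nₕx̄ₕ) / (Σ Nₕ) = (1638·628 + 2029·589 + 1583·574 + 1288·434) / 6538
= 3691379 / 6538 = 564.604... → 564.6.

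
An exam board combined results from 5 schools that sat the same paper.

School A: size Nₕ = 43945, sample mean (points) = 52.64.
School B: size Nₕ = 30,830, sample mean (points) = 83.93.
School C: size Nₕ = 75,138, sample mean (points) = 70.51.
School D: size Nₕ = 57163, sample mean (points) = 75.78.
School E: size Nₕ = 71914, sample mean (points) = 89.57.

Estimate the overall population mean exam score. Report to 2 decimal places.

75.17

x̄_st = (Σ Nₕx̄ₕ) / (Σ Nₕ) = (43945·52.64 + 30830·83.93 + 75138·70.51 + 57163·75.78 + 71914·89.57) / 278990
= 20971956.2 / 278990 = 75.1710... → 75.17.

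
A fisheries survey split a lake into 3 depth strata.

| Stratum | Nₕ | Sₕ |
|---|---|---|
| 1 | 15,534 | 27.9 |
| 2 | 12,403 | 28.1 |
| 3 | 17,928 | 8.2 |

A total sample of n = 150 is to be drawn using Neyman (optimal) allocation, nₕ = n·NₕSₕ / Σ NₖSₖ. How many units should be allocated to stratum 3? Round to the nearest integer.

24

Σ NₕSₕ = 15534·27.9 + 12403·28.1 + 17928·8.2 = 928932.5.
Share for 3: 147009.6/928932.5 = 0.15826.
n_3 = 150 × 0.15826 = 23.738... → 24.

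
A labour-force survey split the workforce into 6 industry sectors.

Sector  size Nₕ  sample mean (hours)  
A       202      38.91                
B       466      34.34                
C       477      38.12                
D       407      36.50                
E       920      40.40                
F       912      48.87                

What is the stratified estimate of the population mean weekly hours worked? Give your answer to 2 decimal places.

40.97

N = 202 + 466 + 477 + 407 + 920 + 912 = 3384.
Weight each subgroup mean by Nₕ/N and sum.
Σ Nₕx̄ₕ = 202·38.91 + 466·34.34 + 477·38.12 + 407·36.50 + 920·40.40 + 912·48.87 = 7859.82 + 16002.44 + 18183.24 + 14855.5 + 37168 + 44569.44 = 138638.44.
Divide by N: 138638.44 / 3384 = 40.9688... → 40.97.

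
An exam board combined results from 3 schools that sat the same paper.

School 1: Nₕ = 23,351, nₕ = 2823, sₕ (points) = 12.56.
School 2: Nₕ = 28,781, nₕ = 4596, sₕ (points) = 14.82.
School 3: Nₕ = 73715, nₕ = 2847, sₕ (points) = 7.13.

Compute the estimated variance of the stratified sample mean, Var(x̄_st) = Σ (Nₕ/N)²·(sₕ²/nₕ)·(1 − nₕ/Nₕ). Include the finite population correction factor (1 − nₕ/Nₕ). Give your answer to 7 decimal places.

N = 125847. Term for each stratum: Wₕ²sₕ²/nₕ·(1−nₕ/Nₕ).
Var(x̄_st) = 0.0016913551 + 0.0021003062 + 0.0058899540 = 0.0096816153 → 0.0096816.

0.0096816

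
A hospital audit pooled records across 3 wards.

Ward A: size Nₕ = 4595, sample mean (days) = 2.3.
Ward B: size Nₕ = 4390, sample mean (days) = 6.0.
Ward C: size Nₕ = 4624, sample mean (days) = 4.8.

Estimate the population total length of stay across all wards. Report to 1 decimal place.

A: 4595·2.3 = 10568.5
B: 4390·6.0 = 26340
C: 4624·4.8 = 22195.2
τ̂ = Σ Nₕx̄ₕ = 59103.7.

59103.7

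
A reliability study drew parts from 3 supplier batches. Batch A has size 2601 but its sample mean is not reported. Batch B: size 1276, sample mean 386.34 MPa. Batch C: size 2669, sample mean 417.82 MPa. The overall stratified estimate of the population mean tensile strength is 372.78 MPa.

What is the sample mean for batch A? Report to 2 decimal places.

319.91

Σ Nₕx̄ₕ = N·μ, so 2601·x̄_A = 6546·372.78 − (1276·386.34 + 2669·417.82).
= 2440217.88 − 1608131.42 = 832086.46.
x̄_A = 832086.46 / 2601 = 319.9102... → 319.91.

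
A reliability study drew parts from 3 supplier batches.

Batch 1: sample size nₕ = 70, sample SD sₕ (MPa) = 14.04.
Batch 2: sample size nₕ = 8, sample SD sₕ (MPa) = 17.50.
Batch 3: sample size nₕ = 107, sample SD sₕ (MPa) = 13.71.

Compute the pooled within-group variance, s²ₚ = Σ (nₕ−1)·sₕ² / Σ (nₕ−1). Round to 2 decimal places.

Degrees of freedom: 69 + 7 + 106 = 182.
Σ(nₕ−1)sₕ² = 69·197.1216 + 7·306.25 + 106·187.9641 = 35669.335.
s²ₚ = 35669.335 / 182 = 195.9854... → 195.99.

195.99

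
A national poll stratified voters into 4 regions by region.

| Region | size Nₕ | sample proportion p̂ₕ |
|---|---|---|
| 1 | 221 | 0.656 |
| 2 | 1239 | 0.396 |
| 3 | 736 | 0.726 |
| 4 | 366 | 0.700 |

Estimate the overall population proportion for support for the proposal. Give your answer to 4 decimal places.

N = 221 + 1239 + 736 + 366 = 2562.
Overall proportion = Σ (Nₕ/N)·p̂ₕ.
Σ Nₕp̂ₕ = 144.976 + 490.644 + 534.336 + 256.2 = 1426.156.
1426.156 / 2562 = 0.556657... → 0.5567.

0.5567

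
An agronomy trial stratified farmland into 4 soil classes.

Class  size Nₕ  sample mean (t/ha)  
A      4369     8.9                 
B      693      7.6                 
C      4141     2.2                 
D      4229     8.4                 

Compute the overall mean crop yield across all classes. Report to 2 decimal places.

6.61

x̄_st = (Σ Nₕx̄ₕ) / (Σ Nₕ) = (4369·8.9 + 693·7.6 + 4141·2.2 + 4229·8.4) / 13432
= 88784.7 / 13432 = 6.6099... → 6.61.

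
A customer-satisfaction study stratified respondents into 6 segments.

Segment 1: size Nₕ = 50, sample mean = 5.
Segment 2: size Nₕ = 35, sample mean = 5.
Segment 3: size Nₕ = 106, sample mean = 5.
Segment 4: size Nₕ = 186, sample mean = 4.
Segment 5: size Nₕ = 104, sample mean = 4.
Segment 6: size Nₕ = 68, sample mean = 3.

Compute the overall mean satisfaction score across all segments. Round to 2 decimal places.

4.22

N = 50 + 35 + 106 + 186 + 104 + 68 = 549.
The stratified mean weights each stratum mean by its population share Nₕ/N.
Σ Nₕx̄ₕ = 50·5 + 35·5 + 106·5 + 186·4 + 104·4 + 68·3 = 250 + 175 + 530 + 744 + 416 + 204 = 2319.
Divide by N: 2319 / 549 = 4.2240... → 4.22.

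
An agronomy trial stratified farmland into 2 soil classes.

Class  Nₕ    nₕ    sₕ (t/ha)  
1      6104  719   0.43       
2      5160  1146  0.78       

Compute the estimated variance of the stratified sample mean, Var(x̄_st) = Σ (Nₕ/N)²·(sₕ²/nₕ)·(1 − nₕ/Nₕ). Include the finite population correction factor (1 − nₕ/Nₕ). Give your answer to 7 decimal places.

0.0001533

N = 11264; Wₕ = Nₕ/N.
class 1: (6104/11264)²·0.43²/719·(1 − 719/6104) = 0.0000666228
class 2: (5160/11264)²·0.78²/1146·(1 − 1146/5160) = 0.0000866655
Sum = 0.0001532883 → 0.0001533.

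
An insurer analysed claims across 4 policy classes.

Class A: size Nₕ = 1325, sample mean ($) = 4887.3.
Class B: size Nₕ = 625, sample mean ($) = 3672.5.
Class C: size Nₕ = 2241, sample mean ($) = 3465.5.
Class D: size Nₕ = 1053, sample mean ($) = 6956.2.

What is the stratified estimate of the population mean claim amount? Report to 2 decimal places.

4550.35

N = 5244; weights Wₕ = Nₕ/N = (0.2527, 0.1192, 0.4273, 0.2008).
x̄_st = Σ Wₕ·x̄ₕ = 0.2527·4887.3 + 0.1192·3672.5 + 0.4273·3465.5 + 0.2008·6956.2 ≈ 4550.3526...
→ 4550.35.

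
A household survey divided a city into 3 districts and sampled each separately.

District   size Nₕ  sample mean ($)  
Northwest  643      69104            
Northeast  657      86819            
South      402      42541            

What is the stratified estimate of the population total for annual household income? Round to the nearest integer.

118575437

Estimate total by summing Nₕ·x̄ₕ over strata.
643·69104 + 657·86819 + 402·42541 = 44433872 + 57040083 + 17101482 = 118575437.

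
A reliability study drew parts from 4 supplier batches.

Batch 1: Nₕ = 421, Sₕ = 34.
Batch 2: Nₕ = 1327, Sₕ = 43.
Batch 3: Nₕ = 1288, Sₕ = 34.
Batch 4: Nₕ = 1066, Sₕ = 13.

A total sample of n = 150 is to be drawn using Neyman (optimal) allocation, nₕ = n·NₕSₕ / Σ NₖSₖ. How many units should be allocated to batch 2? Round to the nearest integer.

Σ NₕSₕ = 421·34 + 1327·43 + 1288·34 + 1066·13 = 129025.
Share for 2: 57061/129025 = 0.44225.
n_2 = 150 × 0.44225 = 66.337... → 66.

66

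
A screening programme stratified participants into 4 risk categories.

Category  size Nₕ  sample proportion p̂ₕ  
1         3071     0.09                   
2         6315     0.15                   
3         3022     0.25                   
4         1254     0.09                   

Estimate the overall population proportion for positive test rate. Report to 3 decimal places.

0.153

N = 3071 + 6315 + 3022 + 1254 = 13662.
Overall proportion = Σ (Nₕ/N)·p̂ₕ.
Σ Nₕp̂ₕ = 276.39 + 947.25 + 755.5 + 112.86 = 2092.
2092 / 13662 = 0.15313... → 0.153.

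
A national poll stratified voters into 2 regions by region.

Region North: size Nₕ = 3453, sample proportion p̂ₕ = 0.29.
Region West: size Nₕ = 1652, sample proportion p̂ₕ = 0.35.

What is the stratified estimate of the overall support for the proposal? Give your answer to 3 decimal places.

Wₕ = Nₕ/N with N = 5105: 0.6764, 0.3236.
p̂_st = 0.6764·0.29 + 0.3236·0.35 ≈ 0.30942... → 0.309.

0.309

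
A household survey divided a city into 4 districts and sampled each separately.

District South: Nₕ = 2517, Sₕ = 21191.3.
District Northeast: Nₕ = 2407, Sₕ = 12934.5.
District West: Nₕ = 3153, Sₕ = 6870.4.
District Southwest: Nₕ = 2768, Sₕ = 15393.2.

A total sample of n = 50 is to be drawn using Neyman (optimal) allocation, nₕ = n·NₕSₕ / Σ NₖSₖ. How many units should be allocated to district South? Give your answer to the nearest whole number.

18

South: NₕSₕ = 2517·21191.3 = 53338502.1
Northeast: NₕSₕ = 2407·12934.5 = 31133341.5
West: NₕSₕ = 3153·6870.4 = 21662371.2
Southwest: NₕSₕ = 2768·15393.2 = 42608377.6
Σ NₕSₕ = 148742592.4.
n_South = 50·53338502.1/148742592.4 = 17.930... → 18.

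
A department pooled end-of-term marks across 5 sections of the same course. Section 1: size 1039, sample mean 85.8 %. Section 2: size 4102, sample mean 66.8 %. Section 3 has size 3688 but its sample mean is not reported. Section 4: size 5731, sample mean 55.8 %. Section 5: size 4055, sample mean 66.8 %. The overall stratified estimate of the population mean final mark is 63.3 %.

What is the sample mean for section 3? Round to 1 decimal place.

60.9

Σ Nₕx̄ₕ = N·μ, so 3688·x̄_3 = 18615·63.3 − (1039·85.8 + 4102·66.8 + 5731·55.8 + 4055·66.8).
= 1178329.5 − 953823.6 = 224505.9.
x̄_3 = 224505.9 / 3688 = 60.875... → 60.9.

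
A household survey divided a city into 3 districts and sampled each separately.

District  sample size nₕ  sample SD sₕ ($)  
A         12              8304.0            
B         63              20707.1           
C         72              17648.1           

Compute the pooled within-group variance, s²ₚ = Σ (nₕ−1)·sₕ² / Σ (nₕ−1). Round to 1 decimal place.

343447665.1

Degrees of freedom: 11 + 62 + 71 = 144.
Σ(nₕ−1)sₕ² = 11·68956416 + 62·428783990.41 + 71·311455433.61 = 49456463767.73.
s²ₚ = 49456463767.73 / 144 = 343447665.054... → 343447665.1.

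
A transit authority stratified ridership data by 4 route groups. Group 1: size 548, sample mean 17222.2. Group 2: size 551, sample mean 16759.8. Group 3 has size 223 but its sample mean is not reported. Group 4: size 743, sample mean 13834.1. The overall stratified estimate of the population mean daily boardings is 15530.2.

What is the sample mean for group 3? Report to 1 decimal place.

Σ Nₕx̄ₕ = N·μ, so 223·x̄_3 = 2065·15530.2 − (548·17222.2 + 551·16759.8 + 743·13834.1).
= 32069863 − 28951151.7 = 3118711.3.
x̄_3 = 3118711.3 / 223 = 13985.252... → 13985.3.

13985.3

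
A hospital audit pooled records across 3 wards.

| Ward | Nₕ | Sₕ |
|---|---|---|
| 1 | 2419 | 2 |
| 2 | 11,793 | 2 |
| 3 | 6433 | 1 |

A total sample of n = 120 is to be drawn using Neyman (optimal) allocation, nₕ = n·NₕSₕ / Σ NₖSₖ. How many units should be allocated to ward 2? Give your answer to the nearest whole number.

81

1: NₕSₕ = 2419·2 = 4838
2: NₕSₕ = 11793·2 = 23586
3: NₕSₕ = 6433·1 = 6433
Σ NₕSₕ = 34857.
n_2 = 120·23586/34857 = 81.198... → 81.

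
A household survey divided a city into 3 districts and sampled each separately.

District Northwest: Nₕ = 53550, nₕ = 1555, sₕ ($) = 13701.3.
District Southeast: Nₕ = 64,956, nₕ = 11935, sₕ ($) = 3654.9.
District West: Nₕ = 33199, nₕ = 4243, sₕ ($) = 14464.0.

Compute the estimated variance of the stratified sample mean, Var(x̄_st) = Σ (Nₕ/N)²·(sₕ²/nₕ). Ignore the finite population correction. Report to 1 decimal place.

17608.7

N = 151705. Term for each stratum: Wₕ²sₕ²/nₕ.
Var(x̄_st) = 15042.2332 + 205.1953 + 2361.3155 = 17608.7440 → 17608.7.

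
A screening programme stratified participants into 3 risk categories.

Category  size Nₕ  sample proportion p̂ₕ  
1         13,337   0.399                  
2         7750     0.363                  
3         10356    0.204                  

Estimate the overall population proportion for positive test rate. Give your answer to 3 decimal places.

0.326

Wₕ = Nₕ/N with N = 31443: 0.4242, 0.2465, 0.3294.
p̂_st = 0.4242·0.399 + 0.2465·0.363 + 0.3294·0.204 ≈ 0.32590... → 0.326.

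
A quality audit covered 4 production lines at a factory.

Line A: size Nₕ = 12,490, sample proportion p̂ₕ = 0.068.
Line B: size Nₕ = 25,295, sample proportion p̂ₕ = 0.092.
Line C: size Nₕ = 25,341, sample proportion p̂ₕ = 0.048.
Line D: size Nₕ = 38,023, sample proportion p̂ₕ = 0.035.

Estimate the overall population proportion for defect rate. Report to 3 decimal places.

0.057

Wₕ = Nₕ/N with N = 101149: 0.1235, 0.2501, 0.2505, 0.3759.
p̂_st = 0.1235·0.068 + 0.2501·0.092 + 0.2505·0.048 + 0.3759·0.035 ≈ 0.05659... → 0.057.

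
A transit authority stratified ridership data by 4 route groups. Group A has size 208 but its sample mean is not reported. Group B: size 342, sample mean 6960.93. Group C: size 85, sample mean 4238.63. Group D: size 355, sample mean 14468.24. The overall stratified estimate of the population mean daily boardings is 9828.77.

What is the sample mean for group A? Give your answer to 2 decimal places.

N = 208 + 342 + 85 + 355 = 990.
Overall total = μ·N = 9828.77·990 = 9730482.3.
Subtract the known strata: 342·6960.93 + 85·4238.63 + 355·14468.24 = 7877146.81.
Remaining total for group A: 9730482.3 − 7877146.81 = 1853335.49.
Divide by its size: 1853335.49 / 208 = 8910.2668... → 8910.27.

8910.27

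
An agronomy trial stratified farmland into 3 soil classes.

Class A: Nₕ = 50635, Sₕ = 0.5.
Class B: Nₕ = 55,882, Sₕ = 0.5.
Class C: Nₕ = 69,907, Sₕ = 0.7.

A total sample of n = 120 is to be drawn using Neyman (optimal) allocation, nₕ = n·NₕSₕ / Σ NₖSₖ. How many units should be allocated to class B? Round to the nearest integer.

Σ NₕSₕ = 50635·0.5 + 55882·0.5 + 69907·0.7 = 102193.4.
Share for B: 27941/102193.4 = 0.27341.
n_B = 120 × 0.27341 = 32.810... → 33.

33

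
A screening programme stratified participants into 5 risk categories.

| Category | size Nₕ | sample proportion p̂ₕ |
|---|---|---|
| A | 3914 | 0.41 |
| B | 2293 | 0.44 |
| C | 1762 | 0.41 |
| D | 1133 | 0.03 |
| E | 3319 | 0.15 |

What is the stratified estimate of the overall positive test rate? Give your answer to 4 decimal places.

0.3114

N = 3914 + 2293 + 1762 + 1133 + 3319 = 12421.
Overall proportion = Σ (Nₕ/N)·p̂ₕ.
Σ Nₕp̂ₕ = 1604.74 + 1008.92 + 722.42 + 33.99 + 497.85 = 3867.92.
3867.92 / 12421 = 0.311402... → 0.3114.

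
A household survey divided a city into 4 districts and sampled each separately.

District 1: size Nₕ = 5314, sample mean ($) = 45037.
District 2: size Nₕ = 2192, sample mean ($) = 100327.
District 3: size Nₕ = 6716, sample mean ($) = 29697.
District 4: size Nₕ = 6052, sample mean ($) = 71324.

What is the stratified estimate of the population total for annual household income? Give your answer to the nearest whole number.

1090341302

Estimate total by summing Nₕ·x̄ₕ over strata.
5314·45037 + 2192·100327 + 6716·29697 + 6052·71324 = 239326618 + 219916784 + 199445052 + 431652848 = 1090341302.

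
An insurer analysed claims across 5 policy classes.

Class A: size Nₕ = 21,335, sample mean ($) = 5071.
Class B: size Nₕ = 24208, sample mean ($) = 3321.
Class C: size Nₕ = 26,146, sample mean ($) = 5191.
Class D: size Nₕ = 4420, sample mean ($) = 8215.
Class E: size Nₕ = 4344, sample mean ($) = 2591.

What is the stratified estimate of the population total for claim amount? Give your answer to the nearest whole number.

Estimate total by summing Nₕ·x̄ₕ over strata.
21335·5071 + 24208·3321 + 26146·5191 + 4420·8215 + 4344·2591 = 108189785 + 80394768 + 135723886 + 36310300 + 11255304 = 371874043.

371874043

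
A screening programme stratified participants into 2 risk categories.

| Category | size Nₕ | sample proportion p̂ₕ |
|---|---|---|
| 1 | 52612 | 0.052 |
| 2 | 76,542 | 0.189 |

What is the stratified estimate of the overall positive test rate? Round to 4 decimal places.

N = 52612 + 76542 = 129154.
Overall proportion = Σ (Nₕ/N)·p̂ₕ.
Σ Nₕp̂ₕ = 2735.824 + 14466.438 = 17202.262.
17202.262 / 129154 = 0.133192... → 0.1332.

0.1332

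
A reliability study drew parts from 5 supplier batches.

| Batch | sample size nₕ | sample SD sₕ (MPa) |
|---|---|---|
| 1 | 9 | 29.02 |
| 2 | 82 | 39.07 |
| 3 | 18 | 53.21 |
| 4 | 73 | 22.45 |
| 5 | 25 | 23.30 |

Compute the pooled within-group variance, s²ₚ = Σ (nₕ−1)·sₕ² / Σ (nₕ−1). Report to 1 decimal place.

Degrees of freedom: 8 + 81 + 17 + 72 + 24 = 202.
Σ(nₕ−1)sₕ² = 8·842.1604 + 81·1526.4649 + 17·2831.3041 + 72·504.0025 + 24·542.89 = 227830.6498.
s²ₚ = 227830.6498 / 202 = 1127.875... → 1127.9.

1127.9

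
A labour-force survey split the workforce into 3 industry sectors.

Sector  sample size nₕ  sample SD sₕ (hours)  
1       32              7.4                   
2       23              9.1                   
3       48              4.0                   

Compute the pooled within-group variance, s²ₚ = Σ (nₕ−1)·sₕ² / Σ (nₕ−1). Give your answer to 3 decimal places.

42.714

Degrees of freedom: 31 + 22 + 47 = 100.
Σ(nₕ−1)sₕ² = 31·54.76 + 22·82.81 + 47·16 = 4271.38.
s²ₚ = 4271.38 / 100 = 42.7138 → 42.714.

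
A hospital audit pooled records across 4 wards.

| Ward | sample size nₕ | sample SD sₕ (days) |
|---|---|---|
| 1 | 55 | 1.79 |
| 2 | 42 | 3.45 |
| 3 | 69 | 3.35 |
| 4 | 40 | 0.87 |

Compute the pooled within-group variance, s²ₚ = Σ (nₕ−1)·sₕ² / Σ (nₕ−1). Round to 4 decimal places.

7.1964

Degrees of freedom: 54 + 41 + 68 + 39 = 202.
Σ(nₕ−1)sₕ² = 54·3.2041 + 41·11.9025 + 68·11.2225 + 39·0.7569 = 1453.673.
s²ₚ = 1453.673 / 202 = 7.196401... → 7.1964.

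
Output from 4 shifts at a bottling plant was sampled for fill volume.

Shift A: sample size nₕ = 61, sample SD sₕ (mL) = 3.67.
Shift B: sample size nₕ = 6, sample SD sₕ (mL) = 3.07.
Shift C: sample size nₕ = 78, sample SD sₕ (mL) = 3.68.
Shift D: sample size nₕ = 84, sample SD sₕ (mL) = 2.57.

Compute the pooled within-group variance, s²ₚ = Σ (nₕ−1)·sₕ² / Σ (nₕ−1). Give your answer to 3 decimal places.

A: (61−1)·3.67² = 60·13.4689 = 808.134
B: (6−1)·3.07² = 5·9.4249 = 47.1245
C: (78−1)·3.68² = 77·13.5424 = 1042.7648
D: (84−1)·2.57² = 83·6.6049 = 548.2067
Numerator = 2446.23; denominator = Σ(nₕ−1) = 225.
s²ₚ = 2446.23/225 = 10.87213... → 10.872.

10.872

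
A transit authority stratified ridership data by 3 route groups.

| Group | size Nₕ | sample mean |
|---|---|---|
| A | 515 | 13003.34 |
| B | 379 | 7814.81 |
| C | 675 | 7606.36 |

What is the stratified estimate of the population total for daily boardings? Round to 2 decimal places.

Estimate total by summing Nₕ·x̄ₕ over strata.
515·13003.34 + 379·7814.81 + 675·7606.36 = 6696720.1 + 2961812.99 + 5134293 = 14792826.09.

14792826.09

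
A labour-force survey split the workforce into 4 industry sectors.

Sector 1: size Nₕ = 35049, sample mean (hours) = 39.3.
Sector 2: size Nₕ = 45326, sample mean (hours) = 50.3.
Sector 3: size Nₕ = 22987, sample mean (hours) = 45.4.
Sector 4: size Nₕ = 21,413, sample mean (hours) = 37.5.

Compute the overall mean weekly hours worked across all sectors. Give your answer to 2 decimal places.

44.11

N = 124775; weights Wₕ = Nₕ/N = (0.2809, 0.3633, 0.1842, 0.1716).
x̄_st = Σ Wₕ·x̄ₕ = 0.2809·39.3 + 0.3633·50.3 + 0.1842·45.4 + 0.1716·37.5 ≈ 44.1108...
→ 44.11.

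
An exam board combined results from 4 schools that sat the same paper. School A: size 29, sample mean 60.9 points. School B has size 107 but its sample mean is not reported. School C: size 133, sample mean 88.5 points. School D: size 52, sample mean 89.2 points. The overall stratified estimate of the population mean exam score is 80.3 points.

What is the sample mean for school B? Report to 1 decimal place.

Σ Nₕx̄ₕ = N·μ, so 107·x̄_B = 321·80.3 − (29·60.9 + 133·88.5 + 52·89.2).
= 25776.3 − 18175 = 7601.3.
x̄_B = 7601.3 / 107 = 71.040... → 71.0.

71.0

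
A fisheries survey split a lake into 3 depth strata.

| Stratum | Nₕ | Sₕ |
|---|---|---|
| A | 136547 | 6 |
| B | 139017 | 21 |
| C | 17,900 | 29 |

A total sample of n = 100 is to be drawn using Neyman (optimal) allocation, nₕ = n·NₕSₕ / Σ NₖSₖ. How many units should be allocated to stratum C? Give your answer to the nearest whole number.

12

Σ NₕSₕ = 136547·6 + 139017·21 + 17900·29 = 4257739.
Share for C: 519100/4257739 = 0.12192.
n_C = 100 × 0.12192 = 12.192... → 12.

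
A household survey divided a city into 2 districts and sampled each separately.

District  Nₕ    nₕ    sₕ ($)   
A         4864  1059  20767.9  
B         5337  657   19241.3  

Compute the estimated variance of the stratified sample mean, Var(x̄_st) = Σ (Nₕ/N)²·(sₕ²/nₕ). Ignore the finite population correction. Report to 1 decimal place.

246841.2

N = 10201; Wₕ = Nₕ/N.
district A: (4864/10201)²·20767.9²/1059 = 92595.7055
district B: (5337/10201)²·19241.3²/657 = 154245.4503
Sum = 246841.1559 → 246841.2.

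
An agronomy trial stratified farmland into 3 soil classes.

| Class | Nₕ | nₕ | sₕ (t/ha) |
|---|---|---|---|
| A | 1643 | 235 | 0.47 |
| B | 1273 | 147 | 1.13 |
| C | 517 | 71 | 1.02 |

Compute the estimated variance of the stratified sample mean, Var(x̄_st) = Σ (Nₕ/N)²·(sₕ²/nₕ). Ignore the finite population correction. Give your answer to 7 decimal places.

0.0017420

N = 3433; Wₕ = Nₕ/N.
class A: (1643/3433)²·0.47²/235 = 0.0002153056
class B: (1273/3433)²·1.13²/147 = 0.0011943971
class C: (517/3433)²·1.02²/71 = 0.0003323345
Sum = 0.0017420373 → 0.0017420.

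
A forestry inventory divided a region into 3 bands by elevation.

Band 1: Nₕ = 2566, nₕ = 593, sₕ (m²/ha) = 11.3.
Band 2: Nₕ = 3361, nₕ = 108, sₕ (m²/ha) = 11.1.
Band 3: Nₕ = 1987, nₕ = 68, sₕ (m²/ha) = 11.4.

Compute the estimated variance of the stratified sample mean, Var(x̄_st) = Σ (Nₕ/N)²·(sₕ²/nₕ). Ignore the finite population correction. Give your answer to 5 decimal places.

0.34888

N = 7914; Wₕ = Nₕ/N.
band 1: (2566/7914)²·11.3²/593 = 0.02263724
band 2: (3361/7914)²·11.1²/108 = 0.20576293
band 3: (1987/7914)²·11.4²/68 = 0.12047708
Sum = 0.34887725 → 0.34888.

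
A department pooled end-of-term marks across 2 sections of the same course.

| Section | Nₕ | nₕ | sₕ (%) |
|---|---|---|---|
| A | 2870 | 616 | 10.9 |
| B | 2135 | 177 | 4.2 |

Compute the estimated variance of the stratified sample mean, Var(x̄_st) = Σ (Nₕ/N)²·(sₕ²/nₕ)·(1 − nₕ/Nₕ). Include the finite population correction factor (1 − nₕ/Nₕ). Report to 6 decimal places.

N = 5005; Wₕ = Nₕ/N.
section A: (2870/5005)²·10.9²/616·(1 − 616/2870) = 0.049808095
section B: (2135/5005)²·4.2²/177·(1 − 177/2135) = 0.016631358
Sum = 0.066439453 → 0.066439.

0.066439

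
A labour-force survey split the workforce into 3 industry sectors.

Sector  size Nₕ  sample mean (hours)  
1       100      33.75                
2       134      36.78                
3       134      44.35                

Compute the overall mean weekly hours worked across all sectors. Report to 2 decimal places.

38.71

N = 368; weights Wₕ = Nₕ/N = (0.2717, 0.3641, 0.3641).
x̄_st = Σ Wₕ·x̄ₕ = 0.2717·33.75 + 0.3641·36.78 + 0.3641·44.35 ≈ 38.7131...
→ 38.71.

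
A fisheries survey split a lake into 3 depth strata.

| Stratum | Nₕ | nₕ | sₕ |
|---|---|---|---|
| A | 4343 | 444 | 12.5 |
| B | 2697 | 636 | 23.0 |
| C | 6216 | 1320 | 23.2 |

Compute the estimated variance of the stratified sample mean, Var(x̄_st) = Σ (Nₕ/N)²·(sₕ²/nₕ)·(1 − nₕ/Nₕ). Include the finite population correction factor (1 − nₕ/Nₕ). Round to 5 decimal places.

0.13084

N = 13256. Term for each stratum: Wₕ²sₕ²/nₕ·(1−nₕ/Nₕ).
Var(x̄_st) = 0.03391213 + 0.02631071 + 0.07062028 = 0.13084313 → 0.13084.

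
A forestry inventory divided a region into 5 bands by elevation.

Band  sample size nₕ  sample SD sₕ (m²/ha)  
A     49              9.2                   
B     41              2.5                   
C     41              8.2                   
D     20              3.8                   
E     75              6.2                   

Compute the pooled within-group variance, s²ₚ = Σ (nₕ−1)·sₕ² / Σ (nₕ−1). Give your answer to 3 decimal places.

45.797

A: (49−1)·9.2² = 48·84.64 = 4062.72
B: (41−1)·2.5² = 40·6.25 = 250
C: (41−1)·8.2² = 40·67.24 = 2689.6
D: (20−1)·3.8² = 19·14.44 = 274.36
E: (75−1)·6.2² = 74·38.44 = 2844.56
Numerator = 10121.24; denominator = Σ(nₕ−1) = 221.
s²ₚ = 10121.24/221 = 45.79747... → 45.797.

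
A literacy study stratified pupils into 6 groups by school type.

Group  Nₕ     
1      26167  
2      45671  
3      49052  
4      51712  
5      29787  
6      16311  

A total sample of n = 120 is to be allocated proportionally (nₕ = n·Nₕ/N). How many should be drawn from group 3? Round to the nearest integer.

27

N = 26167 + 45671 + 49052 + 51712 + 29787 + 16311 = 218700.
n_3 = 120·49052/218700 = 26.915... → 27.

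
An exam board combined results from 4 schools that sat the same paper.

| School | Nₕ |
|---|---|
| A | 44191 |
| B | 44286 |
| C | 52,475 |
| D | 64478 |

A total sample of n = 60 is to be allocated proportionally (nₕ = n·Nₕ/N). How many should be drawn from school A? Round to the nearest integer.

13

Share of school A = 44191/205430 = 0.21511.
Allocate 60 × 0.21511 = 12.907... → 13.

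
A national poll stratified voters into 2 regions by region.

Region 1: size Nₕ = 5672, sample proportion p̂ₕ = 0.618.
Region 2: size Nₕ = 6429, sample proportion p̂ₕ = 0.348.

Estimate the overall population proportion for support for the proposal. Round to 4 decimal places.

0.4746

N = 5672 + 6429 = 12101.
Overall proportion = Σ (Nₕ/N)·p̂ₕ.
Σ Nₕp̂ₕ = 3505.296 + 2237.292 = 5742.588.
5742.588 / 12101 = 0.474555... → 0.4746.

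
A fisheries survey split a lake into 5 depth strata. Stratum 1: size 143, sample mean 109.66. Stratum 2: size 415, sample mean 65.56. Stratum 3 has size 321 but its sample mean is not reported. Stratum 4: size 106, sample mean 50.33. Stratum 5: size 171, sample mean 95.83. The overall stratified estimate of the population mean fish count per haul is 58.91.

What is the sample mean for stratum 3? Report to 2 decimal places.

10.87

N = 143 + 415 + 321 + 106 + 171 = 1156.
Overall total = μ·N = 58.91·1156 = 68099.96.
Subtract the known strata: 143·109.66 + 415·65.56 + 106·50.33 + 171·95.83 = 64610.69.
Remaining total for stratum 3: 68099.96 − 64610.69 = 3489.27.
Divide by its size: 3489.27 / 321 = 10.87 → 10.87.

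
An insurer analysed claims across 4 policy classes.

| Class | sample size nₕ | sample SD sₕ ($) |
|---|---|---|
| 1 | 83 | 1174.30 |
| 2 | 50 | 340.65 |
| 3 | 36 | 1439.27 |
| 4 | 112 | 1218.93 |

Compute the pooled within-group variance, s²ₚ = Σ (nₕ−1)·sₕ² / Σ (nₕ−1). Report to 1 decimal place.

1285876.0

Degrees of freedom: 82 + 49 + 35 + 111 = 277.
Σ(nₕ−1)sₕ² = 82·1378980.49 + 49·116042.4225 + 35·2071498.1329 + 111·1485790.3449 = 356187641.8179.
s²ₚ = 356187641.8179 / 277 = 1285875.963... → 1285876.0.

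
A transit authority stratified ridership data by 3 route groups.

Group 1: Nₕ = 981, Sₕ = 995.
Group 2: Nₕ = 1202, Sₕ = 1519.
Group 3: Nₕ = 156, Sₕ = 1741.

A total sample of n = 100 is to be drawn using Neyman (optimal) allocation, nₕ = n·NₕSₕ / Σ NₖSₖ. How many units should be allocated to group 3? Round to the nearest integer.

9

1: NₕSₕ = 981·995 = 976095
2: NₕSₕ = 1202·1519 = 1825838
3: NₕSₕ = 156·1741 = 271596
Σ NₕSₕ = 3073529.
n_3 = 100·271596/3073529 = 8.837... → 9.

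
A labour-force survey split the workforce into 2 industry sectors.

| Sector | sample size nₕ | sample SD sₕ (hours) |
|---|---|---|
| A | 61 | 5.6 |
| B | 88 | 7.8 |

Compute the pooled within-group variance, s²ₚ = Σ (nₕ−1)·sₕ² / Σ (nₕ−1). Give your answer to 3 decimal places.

48.807

Degrees of freedom: 60 + 87 = 147.
Σ(nₕ−1)sₕ² = 60·31.36 + 87·60.84 = 7174.68.
s²ₚ = 7174.68 / 147 = 48.80735... → 48.807.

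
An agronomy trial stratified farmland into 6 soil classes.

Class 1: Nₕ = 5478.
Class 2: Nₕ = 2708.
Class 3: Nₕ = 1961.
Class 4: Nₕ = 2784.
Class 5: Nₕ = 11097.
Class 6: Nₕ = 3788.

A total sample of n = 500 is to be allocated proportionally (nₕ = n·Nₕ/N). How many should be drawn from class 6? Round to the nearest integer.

68

N = 5478 + 2708 + 1961 + 2784 + 11097 + 3788 = 27816.
n_6 = 500·3788/27816 = 68.090... → 68.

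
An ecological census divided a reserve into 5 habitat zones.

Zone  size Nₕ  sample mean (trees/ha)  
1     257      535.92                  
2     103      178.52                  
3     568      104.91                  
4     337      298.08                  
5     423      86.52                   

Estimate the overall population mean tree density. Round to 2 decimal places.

208.98

x̄_st = (Σ Nₕx̄ₕ) / (Σ Nₕ) = (257·535.92 + 103·178.52 + 568·104.91 + 337·298.08 + 423·86.52) / 1688
= 352758.8 / 1688 = 208.9803... → 208.98.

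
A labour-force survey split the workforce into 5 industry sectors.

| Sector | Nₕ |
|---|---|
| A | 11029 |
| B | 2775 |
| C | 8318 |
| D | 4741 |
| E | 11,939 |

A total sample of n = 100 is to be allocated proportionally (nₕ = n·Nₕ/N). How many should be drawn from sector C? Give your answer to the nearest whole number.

21

Share of sector C = 8318/38802 = 0.21437.
Allocate 100 × 0.21437 = 21.437... → 21.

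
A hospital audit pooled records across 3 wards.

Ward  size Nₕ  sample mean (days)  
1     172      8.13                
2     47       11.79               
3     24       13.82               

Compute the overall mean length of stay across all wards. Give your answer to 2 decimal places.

9.40

N = 172 + 47 + 24 = 243.
Weight each subgroup mean by Nₕ/N and sum.
Σ Nₕx̄ₕ = 172·8.13 + 47·11.79 + 24·13.82 = 1398.36 + 554.13 + 331.68 = 2284.17.
Divide by N: 2284.17 / 243 = 9.3999... → 9.40.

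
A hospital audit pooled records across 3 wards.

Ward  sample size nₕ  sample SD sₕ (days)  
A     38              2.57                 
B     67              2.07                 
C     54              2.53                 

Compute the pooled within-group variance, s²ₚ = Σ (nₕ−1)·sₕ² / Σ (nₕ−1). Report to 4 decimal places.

A: (38−1)·2.57² = 37·6.6049 = 244.3813
B: (67−1)·2.07² = 66·4.2849 = 282.8034
C: (54−1)·2.53² = 53·6.4009 = 339.2477
Numerator = 866.4324; denominator = Σ(nₕ−1) = 156.
s²ₚ = 866.4324/156 = 5.554054... → 5.5541.

5.5541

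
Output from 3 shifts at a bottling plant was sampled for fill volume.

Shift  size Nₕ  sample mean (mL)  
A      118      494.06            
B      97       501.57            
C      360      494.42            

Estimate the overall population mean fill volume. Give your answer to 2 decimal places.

495.55

N = 118 + 97 + 360 = 575.
The stratified mean weights each stratum mean by its population share Nₕ/N.
Σ Nₕx̄ₕ = 118·494.06 + 97·501.57 + 360·494.42 = 58299.08 + 48652.29 + 177991.2 = 284942.57.
Divide by N: 284942.57 / 575 = 495.5523... → 495.55.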